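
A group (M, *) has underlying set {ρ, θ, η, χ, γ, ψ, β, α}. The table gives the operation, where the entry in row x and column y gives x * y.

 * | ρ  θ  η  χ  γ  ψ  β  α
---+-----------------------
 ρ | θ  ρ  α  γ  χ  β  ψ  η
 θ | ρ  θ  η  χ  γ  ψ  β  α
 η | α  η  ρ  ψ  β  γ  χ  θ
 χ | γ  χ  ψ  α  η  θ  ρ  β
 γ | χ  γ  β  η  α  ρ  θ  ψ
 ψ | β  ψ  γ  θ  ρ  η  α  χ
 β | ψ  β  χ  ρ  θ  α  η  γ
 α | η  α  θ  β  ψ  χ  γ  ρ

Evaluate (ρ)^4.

ρ^1 = ρ
ρ^2 = ρ * ρ = θ
ρ^3 = θ * ρ = ρ
ρ^4 = ρ * ρ = θ

θ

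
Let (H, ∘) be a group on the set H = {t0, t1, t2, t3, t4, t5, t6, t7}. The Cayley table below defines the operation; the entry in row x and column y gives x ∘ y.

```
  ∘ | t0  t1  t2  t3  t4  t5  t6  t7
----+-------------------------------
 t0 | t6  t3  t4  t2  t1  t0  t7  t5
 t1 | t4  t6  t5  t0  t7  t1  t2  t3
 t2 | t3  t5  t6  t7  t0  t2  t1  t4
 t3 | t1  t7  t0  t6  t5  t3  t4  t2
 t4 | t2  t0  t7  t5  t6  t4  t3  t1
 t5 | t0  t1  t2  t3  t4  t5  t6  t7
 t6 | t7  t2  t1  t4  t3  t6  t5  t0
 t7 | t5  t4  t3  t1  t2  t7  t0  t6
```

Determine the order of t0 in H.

4

The identity element is t5 (its row matches the header).
t0^1 = t0
t0^2 = t0 ∘ t0 = t6
t0^3 = t6 ∘ t0 = t7
t0^4 = t7 ∘ t0 = t5
The first power of t0 equal to the identity is t0^4, so ord(t0) = 4.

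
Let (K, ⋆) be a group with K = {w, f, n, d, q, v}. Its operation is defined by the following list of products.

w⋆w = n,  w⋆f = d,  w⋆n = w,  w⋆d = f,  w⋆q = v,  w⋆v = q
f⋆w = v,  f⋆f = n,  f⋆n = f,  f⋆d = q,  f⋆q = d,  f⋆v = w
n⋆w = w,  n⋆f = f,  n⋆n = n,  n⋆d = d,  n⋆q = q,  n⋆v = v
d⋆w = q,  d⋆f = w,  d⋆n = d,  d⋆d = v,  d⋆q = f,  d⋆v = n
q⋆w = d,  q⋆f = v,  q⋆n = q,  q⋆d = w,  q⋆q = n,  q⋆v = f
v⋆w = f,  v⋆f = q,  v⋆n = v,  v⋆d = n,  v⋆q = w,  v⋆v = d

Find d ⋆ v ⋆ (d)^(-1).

v

The identity is n. In row d, the entry n sits in column v, so d^(-1) = v.
d ⋆ v = n
n ⋆ v = v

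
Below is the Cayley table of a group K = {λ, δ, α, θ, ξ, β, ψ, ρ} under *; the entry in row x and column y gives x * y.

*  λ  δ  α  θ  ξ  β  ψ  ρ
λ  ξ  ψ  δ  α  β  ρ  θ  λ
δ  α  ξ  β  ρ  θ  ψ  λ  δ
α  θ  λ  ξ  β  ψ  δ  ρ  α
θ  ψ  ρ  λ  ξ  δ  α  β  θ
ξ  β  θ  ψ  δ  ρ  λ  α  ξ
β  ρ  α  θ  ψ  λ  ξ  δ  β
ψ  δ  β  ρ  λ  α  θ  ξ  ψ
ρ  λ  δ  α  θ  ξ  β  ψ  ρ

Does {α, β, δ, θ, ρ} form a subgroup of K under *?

No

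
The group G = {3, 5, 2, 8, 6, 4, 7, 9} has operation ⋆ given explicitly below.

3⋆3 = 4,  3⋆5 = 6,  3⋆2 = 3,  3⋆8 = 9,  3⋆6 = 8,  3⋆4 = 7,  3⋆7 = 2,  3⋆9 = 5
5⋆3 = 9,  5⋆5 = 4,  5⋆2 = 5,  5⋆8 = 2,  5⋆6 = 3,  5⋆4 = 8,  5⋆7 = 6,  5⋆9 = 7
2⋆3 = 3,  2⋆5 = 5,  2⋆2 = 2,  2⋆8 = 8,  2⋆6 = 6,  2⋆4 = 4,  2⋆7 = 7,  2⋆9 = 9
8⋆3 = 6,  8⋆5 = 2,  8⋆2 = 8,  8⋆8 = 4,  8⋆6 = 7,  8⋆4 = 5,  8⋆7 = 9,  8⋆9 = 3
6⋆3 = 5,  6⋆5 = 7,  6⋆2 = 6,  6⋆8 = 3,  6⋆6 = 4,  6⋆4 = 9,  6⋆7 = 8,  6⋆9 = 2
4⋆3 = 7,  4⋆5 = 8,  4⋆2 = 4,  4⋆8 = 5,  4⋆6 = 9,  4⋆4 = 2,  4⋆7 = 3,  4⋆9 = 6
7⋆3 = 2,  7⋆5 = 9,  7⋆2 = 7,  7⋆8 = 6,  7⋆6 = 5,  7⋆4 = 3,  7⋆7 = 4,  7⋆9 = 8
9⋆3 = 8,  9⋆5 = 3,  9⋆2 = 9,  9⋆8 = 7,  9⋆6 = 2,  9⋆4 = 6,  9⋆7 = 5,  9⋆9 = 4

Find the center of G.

{2, 4}

An element z is central iff its row equals its column in the table.
For 7: 7 ⋆ 8 = 6 ≠ 9 = 8 ⋆ 7, so 7 ∉ Z.
Checking each element this way leaves Z(G) = {2, 4}.
(Structurally, G here is isomorphic to the quaternion group Q_8.)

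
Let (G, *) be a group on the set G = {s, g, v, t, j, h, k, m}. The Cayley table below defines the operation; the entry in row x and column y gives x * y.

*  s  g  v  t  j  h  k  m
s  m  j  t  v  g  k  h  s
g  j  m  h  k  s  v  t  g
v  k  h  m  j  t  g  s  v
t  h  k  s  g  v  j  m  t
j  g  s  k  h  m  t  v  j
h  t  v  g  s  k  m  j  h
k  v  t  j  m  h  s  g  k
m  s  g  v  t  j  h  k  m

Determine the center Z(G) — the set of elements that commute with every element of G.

{g, m}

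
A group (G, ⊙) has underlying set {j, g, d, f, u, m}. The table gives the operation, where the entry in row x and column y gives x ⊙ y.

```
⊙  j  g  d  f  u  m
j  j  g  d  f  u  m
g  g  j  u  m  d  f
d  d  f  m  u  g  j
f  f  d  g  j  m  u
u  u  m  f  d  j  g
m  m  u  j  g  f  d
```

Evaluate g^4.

g^1 = g
g^2 = g ⊙ g = j
g^3 = j ⊙ g = g
g^4 = g ⊙ g = j

j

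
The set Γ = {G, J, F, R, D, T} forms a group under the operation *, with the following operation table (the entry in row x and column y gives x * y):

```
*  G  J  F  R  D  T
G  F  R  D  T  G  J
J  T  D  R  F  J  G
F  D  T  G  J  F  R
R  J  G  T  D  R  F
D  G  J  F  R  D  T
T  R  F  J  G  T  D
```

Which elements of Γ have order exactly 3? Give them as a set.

Identity is D. Compute the order of each non-identity element by repeated multiplication:
  G: G → F → D  (order 3)
  J: J → D  (order 2)
  F: F → G → D  (order 3)
  R: R → D  (order 2)
  T: T → D  (order 2)
Elements of order 3: {F, G}.

{F, G}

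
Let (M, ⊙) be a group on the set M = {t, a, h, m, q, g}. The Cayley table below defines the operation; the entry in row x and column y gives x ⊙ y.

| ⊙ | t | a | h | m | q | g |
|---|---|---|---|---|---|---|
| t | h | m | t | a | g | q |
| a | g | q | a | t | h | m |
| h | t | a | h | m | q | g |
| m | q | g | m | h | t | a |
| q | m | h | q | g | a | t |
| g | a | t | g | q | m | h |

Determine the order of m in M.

The identity element is h (its row matches the header).
m^1 = m
m^2 = m ⊙ m = h
The first power of m equal to the identity is m^2, so ord(m) = 2.

2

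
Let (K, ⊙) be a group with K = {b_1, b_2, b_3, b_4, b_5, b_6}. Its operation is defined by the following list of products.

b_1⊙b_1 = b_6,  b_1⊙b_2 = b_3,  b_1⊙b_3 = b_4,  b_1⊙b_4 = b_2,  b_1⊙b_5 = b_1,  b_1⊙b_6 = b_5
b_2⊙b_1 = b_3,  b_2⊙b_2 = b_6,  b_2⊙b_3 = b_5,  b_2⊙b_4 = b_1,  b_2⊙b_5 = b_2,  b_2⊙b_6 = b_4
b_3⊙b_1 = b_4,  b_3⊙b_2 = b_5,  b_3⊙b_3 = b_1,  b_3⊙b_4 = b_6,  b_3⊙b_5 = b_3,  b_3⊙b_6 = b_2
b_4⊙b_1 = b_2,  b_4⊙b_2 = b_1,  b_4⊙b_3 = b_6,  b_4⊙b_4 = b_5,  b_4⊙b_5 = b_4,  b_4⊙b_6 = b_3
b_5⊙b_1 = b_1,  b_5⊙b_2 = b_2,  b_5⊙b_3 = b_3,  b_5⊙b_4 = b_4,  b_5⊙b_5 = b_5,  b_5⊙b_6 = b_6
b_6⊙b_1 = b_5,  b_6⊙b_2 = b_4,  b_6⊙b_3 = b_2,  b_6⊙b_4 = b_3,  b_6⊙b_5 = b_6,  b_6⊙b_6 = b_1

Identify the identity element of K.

The identity e satisfies e ⊙ x = x for all x, so its row in the table reproduces the column headers.
Row b_5 reads: b_1, b_2, b_3, b_4, b_5, b_6 — exactly the header order. So b_5 is the identity.
(Structurally, K here is isomorphic to the cyclic group Z_6.)

b_5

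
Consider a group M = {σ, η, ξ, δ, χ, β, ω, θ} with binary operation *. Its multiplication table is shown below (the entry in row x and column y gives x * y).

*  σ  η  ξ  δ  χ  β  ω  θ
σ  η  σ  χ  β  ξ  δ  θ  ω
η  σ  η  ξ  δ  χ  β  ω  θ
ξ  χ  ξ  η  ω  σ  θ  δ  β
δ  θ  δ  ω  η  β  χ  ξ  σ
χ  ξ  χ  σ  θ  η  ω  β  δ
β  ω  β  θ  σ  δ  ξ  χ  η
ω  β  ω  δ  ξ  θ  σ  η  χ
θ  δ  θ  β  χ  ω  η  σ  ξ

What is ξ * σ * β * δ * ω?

δ

ξ * σ = χ
χ * β = ω
ω * δ = ξ
ξ * ω = δ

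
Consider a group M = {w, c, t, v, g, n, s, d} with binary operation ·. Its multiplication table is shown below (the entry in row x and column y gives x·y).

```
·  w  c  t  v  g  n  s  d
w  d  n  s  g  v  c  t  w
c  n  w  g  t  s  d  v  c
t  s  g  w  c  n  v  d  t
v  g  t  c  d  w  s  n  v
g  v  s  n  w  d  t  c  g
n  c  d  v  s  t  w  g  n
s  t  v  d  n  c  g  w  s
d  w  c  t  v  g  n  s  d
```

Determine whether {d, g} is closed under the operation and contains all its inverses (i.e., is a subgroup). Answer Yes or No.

{d, g} contains the identity d.
Checking products: every product of two elements of {d, g} (read from the table) lies in {d, g}, so the set is closed.
In a finite group, a nonempty closed subset is a subgroup. So {d, g} ≤ M.
(Structurally, M here is isomorphic to Z_2 x Z_4.)

Yes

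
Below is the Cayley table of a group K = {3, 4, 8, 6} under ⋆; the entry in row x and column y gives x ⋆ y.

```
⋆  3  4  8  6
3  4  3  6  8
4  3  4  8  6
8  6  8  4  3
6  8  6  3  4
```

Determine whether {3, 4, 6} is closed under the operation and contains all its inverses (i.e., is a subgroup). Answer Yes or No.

3 ⋆ 6 = 8, which is not in {3, 4, 6}.
The subset is not closed under ⋆, so it is not a subgroup.

No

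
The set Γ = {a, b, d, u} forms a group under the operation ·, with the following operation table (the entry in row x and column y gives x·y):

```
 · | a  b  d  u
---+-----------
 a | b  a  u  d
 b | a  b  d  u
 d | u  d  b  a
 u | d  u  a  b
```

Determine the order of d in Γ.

The identity element is b (its row matches the header).
d^1 = d
d^2 = d·d = b
The first power of d equal to the identity is d^2, so ord(d) = 2.
(Structurally, Γ here is isomorphic to the Klein four-group V_4.)

2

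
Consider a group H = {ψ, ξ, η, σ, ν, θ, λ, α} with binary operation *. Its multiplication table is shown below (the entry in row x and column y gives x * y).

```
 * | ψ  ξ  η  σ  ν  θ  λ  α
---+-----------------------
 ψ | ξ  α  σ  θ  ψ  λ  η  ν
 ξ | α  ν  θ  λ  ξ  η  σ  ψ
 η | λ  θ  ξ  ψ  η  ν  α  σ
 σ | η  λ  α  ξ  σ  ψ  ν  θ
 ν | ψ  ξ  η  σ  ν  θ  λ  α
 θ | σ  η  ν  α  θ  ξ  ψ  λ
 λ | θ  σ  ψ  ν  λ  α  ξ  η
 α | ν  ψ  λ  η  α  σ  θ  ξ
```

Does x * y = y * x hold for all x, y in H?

σ * θ = ψ but θ * σ = α.
Since σ and θ do not commute, H is not abelian.

No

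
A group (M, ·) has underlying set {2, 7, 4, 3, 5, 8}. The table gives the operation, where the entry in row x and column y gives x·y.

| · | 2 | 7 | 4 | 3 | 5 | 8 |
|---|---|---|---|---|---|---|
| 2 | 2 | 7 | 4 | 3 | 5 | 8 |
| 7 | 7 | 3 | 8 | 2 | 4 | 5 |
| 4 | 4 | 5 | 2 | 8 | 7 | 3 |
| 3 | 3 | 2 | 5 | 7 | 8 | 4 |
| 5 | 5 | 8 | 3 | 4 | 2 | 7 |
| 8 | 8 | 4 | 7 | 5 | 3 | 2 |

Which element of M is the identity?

2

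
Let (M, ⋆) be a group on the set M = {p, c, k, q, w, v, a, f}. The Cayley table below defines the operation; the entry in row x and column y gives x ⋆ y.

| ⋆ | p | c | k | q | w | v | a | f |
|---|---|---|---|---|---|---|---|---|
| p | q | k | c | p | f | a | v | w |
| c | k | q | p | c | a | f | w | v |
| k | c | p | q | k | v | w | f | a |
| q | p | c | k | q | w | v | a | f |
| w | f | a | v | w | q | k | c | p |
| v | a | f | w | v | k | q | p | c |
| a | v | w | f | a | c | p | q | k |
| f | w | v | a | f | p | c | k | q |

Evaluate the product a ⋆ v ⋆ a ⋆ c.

f

a ⋆ v = p
p ⋆ a = v
v ⋆ c = f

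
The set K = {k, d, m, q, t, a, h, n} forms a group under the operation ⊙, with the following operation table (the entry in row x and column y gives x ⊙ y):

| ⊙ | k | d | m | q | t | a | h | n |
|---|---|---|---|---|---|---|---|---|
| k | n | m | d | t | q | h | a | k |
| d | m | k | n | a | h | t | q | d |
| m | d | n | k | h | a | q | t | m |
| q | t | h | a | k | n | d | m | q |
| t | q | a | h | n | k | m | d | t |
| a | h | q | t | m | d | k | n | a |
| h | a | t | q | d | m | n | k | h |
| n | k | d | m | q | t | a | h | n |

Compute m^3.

m^1 = m
m^2 = m ⊙ m = k
m^3 = k ⊙ m = d

d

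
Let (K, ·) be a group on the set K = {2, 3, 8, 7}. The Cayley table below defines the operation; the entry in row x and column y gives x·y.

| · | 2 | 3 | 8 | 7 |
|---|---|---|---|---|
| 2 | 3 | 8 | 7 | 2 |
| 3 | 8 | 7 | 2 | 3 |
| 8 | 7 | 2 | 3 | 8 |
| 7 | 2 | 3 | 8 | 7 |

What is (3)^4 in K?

3^1 = 3
3^2 = 3·3 = 7
3^3 = 7·3 = 3
3^4 = 3·3 = 7

7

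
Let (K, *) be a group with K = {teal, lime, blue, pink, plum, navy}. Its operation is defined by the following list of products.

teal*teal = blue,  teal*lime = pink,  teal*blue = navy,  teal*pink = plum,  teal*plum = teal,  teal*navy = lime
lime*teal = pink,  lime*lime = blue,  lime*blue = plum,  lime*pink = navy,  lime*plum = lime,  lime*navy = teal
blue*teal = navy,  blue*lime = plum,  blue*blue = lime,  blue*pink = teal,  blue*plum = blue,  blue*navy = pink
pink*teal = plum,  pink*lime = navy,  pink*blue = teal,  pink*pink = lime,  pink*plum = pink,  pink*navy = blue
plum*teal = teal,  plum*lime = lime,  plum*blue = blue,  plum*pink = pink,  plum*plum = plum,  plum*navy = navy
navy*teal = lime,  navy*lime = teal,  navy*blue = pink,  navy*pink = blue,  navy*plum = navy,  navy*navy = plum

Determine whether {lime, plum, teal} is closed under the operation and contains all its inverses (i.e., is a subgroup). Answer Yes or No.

teal * teal = blue, which is not in {lime, plum, teal}.
The subset is not closed under *, so it is not a subgroup.

No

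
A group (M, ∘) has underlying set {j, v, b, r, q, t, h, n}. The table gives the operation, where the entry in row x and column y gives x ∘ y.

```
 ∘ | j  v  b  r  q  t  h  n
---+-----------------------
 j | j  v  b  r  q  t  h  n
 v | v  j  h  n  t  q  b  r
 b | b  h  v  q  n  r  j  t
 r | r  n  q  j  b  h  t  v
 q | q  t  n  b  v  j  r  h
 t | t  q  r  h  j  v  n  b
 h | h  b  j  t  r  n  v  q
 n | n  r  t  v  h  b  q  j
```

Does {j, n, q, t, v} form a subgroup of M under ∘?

q ∘ n = h, which is not in {j, n, q, t, v}.
The subset is not closed under ∘, so it is not a subgroup.

No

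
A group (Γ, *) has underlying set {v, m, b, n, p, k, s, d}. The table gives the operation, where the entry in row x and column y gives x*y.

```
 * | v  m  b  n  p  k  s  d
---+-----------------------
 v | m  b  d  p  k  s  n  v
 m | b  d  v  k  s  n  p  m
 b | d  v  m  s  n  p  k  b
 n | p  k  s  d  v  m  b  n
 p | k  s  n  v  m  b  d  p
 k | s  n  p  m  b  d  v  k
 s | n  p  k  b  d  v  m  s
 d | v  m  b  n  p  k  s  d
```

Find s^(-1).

p

First locate the identity: row d matches the header, so d is the identity.
Scan row s for d: s*p = d. Hence s^(-1) = p.
(Structurally, Γ here is isomorphic to Z_2 x Z_4.)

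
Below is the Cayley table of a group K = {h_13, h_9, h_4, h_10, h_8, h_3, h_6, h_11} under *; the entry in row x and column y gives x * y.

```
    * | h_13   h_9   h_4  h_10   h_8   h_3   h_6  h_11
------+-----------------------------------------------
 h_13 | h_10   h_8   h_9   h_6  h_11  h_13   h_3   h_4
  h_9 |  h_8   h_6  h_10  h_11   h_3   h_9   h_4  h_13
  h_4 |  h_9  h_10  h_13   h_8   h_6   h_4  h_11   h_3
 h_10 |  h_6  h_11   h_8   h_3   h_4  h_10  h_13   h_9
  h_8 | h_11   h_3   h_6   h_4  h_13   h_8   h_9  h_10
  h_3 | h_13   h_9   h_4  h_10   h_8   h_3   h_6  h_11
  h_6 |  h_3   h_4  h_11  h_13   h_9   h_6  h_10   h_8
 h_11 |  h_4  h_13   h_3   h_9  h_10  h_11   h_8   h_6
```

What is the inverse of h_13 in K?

h_6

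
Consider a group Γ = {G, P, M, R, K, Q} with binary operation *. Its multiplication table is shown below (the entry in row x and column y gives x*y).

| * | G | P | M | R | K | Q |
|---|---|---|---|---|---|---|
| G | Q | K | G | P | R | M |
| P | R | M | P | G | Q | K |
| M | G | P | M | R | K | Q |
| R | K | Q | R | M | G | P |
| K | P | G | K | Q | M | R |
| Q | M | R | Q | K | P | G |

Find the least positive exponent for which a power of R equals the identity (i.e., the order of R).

The identity element is M (its row matches the header).
R^1 = R
R^2 = R*R = M
The first power of R equal to the identity is R^2, so ord(R) = 2.

2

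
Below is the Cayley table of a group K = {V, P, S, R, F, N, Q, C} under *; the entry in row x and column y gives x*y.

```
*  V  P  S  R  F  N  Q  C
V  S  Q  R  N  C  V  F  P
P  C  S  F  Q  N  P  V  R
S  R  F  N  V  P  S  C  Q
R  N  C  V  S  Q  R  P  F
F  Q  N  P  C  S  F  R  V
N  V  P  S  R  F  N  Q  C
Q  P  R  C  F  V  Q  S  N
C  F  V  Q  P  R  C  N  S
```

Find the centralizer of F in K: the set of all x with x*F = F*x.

Compare row F with column F entry by entry.
S*F = P = F*S, so S commutes with F.
V*F = C but F*V = Q, so V does not.
Collecting the elements that commute with F: C(F) = {F, N, P, S}.

{F, N, P, S}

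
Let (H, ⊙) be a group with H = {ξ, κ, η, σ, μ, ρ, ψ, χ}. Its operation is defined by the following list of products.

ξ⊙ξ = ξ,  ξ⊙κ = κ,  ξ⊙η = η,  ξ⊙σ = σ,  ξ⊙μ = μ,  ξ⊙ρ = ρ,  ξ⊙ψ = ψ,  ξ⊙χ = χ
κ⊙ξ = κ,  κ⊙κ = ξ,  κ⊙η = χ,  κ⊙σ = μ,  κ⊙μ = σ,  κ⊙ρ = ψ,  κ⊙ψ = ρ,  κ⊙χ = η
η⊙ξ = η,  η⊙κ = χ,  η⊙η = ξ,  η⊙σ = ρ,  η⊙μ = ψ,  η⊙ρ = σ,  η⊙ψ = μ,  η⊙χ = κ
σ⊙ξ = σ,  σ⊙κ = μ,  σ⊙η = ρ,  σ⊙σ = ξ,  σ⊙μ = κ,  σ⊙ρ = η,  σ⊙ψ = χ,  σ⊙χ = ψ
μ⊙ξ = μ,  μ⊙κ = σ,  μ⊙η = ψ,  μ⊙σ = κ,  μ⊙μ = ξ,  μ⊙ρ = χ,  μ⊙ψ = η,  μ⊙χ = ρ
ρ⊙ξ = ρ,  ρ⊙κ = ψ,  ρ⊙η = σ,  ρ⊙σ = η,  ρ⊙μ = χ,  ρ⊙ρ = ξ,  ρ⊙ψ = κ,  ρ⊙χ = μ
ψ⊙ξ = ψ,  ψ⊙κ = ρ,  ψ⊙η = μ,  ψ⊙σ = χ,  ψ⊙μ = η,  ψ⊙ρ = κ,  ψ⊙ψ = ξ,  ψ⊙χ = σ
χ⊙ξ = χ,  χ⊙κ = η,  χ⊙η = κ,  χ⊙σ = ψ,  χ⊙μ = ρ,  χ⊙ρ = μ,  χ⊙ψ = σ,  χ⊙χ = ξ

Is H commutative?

Check whether the table is symmetric across its main diagonal.
Every entry (row x, col y) equals the entry (row y, col x), so H is abelian.

Yes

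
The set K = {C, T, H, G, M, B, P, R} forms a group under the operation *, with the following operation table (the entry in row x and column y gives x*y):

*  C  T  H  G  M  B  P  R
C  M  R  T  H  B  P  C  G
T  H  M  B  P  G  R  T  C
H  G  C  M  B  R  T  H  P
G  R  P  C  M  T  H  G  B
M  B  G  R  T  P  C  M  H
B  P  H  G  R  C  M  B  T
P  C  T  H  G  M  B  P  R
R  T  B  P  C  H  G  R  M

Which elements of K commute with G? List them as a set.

Compare row G with column G entry by entry.
M*G = T = G*M, so M commutes with G.
R*G = C but G*R = B, so R does not.
Collecting the elements that commute with G: C(G) = {G, M, P, T}.

{G, M, P, T}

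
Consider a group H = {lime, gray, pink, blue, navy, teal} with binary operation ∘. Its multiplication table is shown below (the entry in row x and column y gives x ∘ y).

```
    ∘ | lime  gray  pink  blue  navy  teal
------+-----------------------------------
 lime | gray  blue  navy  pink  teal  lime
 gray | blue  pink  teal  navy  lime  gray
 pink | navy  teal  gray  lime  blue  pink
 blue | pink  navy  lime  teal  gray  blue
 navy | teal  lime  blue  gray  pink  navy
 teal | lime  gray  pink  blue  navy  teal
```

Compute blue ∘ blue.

Read row blue, column blue: blue ∘ blue = teal.

teal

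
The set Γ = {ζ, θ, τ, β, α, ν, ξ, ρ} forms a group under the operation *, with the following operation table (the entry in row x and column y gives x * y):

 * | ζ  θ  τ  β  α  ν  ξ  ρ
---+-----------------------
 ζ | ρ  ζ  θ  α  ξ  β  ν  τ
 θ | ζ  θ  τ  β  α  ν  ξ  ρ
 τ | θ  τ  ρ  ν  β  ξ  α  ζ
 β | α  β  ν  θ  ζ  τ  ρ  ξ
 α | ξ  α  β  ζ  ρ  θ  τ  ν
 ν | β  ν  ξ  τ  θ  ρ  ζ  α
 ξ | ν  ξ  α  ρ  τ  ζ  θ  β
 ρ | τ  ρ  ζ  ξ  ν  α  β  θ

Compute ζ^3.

ζ^1 = ζ
ζ^2 = ζ * ζ = ρ
ζ^3 = ρ * ζ = τ

τ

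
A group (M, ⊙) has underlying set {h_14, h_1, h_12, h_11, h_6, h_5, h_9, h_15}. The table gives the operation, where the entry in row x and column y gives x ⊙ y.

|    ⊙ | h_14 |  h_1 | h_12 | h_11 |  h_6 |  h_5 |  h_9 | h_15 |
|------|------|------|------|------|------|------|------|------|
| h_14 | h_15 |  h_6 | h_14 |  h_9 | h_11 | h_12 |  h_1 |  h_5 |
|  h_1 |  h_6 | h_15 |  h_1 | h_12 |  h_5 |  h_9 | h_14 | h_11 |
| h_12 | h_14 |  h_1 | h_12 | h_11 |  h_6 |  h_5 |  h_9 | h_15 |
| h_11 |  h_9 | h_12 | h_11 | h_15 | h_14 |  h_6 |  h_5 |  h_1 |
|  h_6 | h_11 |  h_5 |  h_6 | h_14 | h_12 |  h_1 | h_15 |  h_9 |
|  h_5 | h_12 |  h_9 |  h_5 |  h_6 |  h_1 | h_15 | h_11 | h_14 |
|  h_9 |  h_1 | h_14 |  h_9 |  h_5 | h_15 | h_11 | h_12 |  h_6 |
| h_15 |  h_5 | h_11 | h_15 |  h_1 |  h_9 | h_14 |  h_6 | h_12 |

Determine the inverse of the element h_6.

h_6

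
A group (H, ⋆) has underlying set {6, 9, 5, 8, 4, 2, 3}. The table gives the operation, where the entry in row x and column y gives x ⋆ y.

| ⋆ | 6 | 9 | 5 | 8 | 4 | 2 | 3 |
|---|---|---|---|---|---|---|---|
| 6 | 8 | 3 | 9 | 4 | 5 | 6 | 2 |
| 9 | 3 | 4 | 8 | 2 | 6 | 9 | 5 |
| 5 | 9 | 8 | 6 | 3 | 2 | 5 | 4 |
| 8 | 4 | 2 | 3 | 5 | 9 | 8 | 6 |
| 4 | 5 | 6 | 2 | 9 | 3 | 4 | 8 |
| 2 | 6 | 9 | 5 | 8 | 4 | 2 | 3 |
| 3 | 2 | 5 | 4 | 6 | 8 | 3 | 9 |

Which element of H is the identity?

2

The identity e satisfies e ⋆ x = x for all x, so its row in the table reproduces the column headers.
Row 2 reads: 6, 9, 5, 8, 4, 2, 3 — exactly the header order. So 2 is the identity.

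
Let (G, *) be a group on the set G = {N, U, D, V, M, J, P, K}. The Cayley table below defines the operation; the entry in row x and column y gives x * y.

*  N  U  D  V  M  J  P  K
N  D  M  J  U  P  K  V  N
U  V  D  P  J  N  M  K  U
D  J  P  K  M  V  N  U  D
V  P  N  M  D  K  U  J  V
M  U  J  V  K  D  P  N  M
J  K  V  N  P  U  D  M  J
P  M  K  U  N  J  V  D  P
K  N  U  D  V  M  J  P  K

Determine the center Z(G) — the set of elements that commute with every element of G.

An element z is central iff its row equals its column in the table.
For P: P * J = V ≠ M = J * P, so P ∉ Z.
Checking each element this way leaves Z(G) = {D, K}.
(Structurally, G here is isomorphic to the quaternion group Q_8.)

{D, K}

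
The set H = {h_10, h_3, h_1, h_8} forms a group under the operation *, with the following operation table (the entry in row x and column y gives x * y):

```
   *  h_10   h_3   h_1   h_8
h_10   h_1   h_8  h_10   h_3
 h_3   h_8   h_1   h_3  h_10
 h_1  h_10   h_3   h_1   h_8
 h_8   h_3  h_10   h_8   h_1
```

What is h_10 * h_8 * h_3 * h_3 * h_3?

h_10 * h_8 = h_3
h_3 * h_3 = h_1
h_1 * h_3 = h_3
h_3 * h_3 = h_1

h_1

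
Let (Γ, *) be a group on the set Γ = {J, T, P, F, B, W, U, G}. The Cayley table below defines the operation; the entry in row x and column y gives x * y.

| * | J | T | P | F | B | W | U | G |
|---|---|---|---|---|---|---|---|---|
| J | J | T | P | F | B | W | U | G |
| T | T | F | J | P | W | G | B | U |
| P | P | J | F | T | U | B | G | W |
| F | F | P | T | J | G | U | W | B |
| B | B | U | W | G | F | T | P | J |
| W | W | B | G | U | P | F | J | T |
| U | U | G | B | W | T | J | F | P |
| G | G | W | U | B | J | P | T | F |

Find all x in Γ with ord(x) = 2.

Identity is J. Compute the order of each non-identity element by repeated multiplication:
  T: T → F → P → J  (order 4)
  P: P → F → T → J  (order 4)
  F: F → J  (order 2)
  B: B → F → G → J  (order 4)
  W: W → F → U → J  (order 4)
  U: U → F → W → J  (order 4)
  G: G → F → B → J  (order 4)
Elements of order 2: {F}.
(Structurally, Γ here is isomorphic to the quaternion group Q_8.)

{F}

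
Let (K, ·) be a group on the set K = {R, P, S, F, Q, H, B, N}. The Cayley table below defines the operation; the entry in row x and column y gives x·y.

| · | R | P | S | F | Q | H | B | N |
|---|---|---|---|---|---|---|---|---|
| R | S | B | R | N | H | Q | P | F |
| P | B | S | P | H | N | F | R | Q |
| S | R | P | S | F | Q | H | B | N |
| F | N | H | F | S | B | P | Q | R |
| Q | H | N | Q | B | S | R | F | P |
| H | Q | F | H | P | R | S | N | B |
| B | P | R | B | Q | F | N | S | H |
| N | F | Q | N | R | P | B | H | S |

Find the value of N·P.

Q

Read row N, column P: N·P = Q.
(Structurally, K here is isomorphic to the elementary abelian group (Z_2)^3.)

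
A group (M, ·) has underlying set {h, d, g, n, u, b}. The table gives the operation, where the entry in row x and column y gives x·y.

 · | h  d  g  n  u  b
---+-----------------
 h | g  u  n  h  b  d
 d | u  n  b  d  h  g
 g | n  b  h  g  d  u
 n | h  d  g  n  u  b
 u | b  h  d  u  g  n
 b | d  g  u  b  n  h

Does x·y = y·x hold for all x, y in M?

Yes

Check whether the table is symmetric across its main diagonal.
Every entry (row x, col y) equals the entry (row y, col x), so M is abelian.
(In fact M ≅ the cyclic group Z_6.)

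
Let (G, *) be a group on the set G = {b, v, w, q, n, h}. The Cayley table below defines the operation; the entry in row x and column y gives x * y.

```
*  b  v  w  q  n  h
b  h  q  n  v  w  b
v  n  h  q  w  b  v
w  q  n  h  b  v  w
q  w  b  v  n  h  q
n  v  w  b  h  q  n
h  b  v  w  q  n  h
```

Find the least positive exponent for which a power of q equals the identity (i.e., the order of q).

The identity element is h (its row matches the header).
q^1 = q
q^2 = q * q = n
q^3 = n * q = h
The first power of q equal to the identity is q^3, so ord(q) = 3.
(Structurally, G here is isomorphic to the symmetric group S_3.)

3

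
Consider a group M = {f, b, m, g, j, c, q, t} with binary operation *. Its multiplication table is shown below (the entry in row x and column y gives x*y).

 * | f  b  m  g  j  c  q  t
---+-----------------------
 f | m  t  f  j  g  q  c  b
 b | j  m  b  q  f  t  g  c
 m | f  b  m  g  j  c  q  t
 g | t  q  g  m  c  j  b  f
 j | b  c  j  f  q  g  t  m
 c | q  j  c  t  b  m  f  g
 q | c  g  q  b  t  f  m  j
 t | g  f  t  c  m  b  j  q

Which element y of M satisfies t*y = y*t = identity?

First locate the identity: row m matches the header, so m is the identity.
Scan row t for m: t*j = m. Hence t^(-1) = j.

j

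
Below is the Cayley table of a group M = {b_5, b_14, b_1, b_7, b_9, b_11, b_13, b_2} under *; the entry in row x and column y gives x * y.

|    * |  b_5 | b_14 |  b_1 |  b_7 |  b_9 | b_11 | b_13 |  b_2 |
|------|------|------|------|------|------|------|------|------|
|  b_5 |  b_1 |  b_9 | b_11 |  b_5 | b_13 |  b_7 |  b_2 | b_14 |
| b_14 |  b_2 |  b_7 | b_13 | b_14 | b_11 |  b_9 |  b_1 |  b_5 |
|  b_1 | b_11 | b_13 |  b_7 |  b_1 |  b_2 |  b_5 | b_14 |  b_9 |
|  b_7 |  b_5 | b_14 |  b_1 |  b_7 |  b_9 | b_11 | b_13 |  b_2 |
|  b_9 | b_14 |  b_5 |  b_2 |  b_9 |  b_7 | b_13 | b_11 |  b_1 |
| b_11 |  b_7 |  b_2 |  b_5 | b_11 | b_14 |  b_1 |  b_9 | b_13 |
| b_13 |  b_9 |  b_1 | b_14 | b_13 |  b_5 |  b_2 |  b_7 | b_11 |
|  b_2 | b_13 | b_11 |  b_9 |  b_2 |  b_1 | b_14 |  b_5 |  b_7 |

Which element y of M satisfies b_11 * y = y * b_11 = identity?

First locate the identity: row b_7 matches the header, so b_7 is the identity.
Scan row b_11 for b_7: b_11 * b_5 = b_7. Hence b_11^(-1) = b_5.

b_5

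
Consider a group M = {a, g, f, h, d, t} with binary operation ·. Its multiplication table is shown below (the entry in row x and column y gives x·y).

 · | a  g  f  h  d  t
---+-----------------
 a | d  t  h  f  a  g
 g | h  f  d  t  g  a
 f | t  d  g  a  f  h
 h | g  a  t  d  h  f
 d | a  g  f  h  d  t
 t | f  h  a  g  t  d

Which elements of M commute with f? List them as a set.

{d, f, g}

Compare row f with column f entry by entry.
g·f = d = f·g, so g commutes with f.
t·f = a but f·t = h, so t does not.
Collecting the elements that commute with f: C(f) = {d, f, g}.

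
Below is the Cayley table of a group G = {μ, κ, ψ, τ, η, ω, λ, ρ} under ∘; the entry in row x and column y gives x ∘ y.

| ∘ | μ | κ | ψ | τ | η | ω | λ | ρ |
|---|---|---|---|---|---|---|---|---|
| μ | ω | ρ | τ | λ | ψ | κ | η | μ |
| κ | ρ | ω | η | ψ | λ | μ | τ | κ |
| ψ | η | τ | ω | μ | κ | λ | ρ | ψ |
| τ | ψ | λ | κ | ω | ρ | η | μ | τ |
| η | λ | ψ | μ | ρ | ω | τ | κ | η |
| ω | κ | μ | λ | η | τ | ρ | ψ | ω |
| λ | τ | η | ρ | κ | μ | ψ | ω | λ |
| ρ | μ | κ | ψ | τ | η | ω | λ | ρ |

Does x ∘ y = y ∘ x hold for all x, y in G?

No

ψ ∘ μ = η but μ ∘ ψ = τ.
Since ψ and μ do not commute, G is not abelian.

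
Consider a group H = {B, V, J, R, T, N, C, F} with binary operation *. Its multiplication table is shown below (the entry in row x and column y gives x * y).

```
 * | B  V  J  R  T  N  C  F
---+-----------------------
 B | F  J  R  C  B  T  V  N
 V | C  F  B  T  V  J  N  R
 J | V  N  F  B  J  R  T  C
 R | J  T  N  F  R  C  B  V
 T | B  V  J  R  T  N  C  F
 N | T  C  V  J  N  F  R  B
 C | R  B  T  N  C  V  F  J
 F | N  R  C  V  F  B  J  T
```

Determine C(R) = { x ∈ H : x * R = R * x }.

{F, R, T, V}

Compare row R with column R entry by entry.
V * R = T = R * V, so V commutes with R.
B * R = C but R * B = J, so B does not.
Collecting the elements that commute with R: C(R) = {F, R, T, V}.
(Structurally, H here is isomorphic to the quaternion group Q_8.)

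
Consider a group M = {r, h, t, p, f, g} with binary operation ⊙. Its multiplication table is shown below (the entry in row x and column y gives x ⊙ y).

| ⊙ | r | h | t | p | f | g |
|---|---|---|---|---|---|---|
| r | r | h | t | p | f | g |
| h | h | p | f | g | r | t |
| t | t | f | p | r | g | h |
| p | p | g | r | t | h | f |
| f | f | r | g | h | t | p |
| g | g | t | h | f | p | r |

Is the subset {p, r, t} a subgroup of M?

{p, r, t} contains the identity r.
Checking products: every product of two elements of {p, r, t} (read from the table) lies in {p, r, t}, so the set is closed.
In a finite group, a nonempty closed subset is a subgroup. So {p, r, t} ≤ M.
(Structurally, M here is isomorphic to the cyclic group Z_6.)

Yes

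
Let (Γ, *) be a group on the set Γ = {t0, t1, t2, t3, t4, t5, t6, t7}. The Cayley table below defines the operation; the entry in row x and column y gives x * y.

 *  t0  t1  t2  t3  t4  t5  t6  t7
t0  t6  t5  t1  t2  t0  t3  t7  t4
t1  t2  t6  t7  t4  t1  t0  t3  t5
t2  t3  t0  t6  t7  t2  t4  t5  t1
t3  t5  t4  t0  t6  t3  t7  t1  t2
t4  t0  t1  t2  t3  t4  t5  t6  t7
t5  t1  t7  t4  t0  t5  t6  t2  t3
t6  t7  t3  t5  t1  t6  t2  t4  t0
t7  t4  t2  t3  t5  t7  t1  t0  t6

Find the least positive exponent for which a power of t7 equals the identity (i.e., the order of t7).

4

The identity element is t4 (its row matches the header).
t7^1 = t7
t7^2 = t7 * t7 = t6
t7^3 = t6 * t7 = t0
t7^4 = t0 * t7 = t4
The first power of t7 equal to the identity is t7^4, so ord(t7) = 4.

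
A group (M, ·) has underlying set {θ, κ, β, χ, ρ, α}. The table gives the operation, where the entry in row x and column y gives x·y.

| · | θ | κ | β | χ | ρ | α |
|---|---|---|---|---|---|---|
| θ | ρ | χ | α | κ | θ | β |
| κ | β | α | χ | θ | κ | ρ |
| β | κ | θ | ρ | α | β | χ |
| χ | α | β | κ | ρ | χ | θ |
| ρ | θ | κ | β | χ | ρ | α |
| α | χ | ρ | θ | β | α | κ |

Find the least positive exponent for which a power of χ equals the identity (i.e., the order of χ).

The identity element is ρ (its row matches the header).
χ^1 = χ
χ^2 = χ·χ = ρ
The first power of χ equal to the identity is χ^2, so ord(χ) = 2.
(Structurally, M here is isomorphic to the symmetric group S_3.)

2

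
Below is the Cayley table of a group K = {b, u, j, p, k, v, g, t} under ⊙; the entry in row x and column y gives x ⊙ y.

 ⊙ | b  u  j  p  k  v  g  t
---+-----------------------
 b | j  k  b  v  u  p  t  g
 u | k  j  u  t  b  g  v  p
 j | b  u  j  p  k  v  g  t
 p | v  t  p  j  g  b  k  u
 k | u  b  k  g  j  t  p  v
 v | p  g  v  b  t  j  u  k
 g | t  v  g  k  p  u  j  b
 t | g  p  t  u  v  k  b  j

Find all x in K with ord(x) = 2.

Identity is j. Compute the order of each non-identity element by repeated multiplication:
  b: b → j  (order 2)
  u: u → j  (order 2)
  p: p → j  (order 2)
  k: k → j  (order 2)
  v: v → j  (order 2)
  g: g → j  (order 2)
  t: t → j  (order 2)
Elements of order 2: {b, g, k, p, t, u, v}.

{b, g, k, p, t, u, v}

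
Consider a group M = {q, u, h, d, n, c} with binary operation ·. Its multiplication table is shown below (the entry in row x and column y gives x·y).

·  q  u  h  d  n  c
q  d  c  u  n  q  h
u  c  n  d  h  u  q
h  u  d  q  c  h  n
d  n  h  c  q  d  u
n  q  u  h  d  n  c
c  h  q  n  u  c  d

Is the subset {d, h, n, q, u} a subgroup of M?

No

d·h = c, which is not in {d, h, n, q, u}.
The subset is not closed under ·, so it is not a subgroup.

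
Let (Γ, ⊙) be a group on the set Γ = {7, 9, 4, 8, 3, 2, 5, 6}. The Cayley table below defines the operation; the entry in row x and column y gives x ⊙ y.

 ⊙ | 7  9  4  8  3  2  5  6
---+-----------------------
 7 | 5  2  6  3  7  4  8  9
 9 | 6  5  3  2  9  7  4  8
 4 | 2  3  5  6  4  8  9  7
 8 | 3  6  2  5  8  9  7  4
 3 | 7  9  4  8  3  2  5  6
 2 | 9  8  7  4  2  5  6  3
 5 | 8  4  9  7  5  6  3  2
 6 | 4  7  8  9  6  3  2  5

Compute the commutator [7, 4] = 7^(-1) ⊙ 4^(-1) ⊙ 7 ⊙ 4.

Identity is 3; from the table 7^(-1) = 8 and 4^(-1) = 9.
8 ⊙ 9 = 6
6 ⊙ 7 = 4
4 ⊙ 4 = 5

5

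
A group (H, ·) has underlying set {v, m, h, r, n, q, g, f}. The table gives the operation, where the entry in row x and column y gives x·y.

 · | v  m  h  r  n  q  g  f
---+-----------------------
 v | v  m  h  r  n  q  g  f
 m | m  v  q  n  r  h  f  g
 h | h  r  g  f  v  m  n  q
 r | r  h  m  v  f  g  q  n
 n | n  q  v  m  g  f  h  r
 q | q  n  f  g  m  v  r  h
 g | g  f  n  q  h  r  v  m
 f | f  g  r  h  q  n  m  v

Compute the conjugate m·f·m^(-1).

The identity is v. In row m, the entry v sits in column m, so m^(-1) = m.
m·f = g
g·m = f

f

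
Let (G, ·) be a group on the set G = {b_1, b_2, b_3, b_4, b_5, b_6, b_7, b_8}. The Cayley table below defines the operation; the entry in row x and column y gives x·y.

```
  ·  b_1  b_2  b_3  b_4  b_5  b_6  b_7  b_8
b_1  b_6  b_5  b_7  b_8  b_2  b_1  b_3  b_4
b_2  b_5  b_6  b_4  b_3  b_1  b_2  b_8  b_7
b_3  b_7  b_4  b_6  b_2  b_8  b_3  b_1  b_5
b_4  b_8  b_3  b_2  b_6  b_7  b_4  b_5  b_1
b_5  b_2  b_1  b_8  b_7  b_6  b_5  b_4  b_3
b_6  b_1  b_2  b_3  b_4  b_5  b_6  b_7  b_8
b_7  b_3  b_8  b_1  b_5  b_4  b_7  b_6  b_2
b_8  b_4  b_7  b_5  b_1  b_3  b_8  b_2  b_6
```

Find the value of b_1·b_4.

Read row b_1, column b_4: b_1·b_4 = b_8.

b_8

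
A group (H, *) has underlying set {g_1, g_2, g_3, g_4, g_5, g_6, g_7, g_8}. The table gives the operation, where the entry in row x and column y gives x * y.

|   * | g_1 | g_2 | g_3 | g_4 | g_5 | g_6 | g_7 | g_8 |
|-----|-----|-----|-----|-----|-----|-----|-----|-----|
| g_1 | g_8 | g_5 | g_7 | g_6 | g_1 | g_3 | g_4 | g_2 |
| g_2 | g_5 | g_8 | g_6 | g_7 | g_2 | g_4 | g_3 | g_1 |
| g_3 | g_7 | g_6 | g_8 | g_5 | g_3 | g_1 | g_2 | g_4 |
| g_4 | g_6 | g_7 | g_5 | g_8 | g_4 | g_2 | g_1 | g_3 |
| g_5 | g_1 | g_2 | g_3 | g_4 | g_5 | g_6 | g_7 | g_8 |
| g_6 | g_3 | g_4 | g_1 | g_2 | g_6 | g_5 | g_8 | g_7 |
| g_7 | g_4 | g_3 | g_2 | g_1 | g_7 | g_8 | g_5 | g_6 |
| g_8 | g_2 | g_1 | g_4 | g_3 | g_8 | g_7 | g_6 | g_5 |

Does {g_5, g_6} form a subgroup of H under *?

Yes

{g_5, g_6} contains the identity g_5.
Checking products: every product of two elements of {g_5, g_6} (read from the table) lies in {g_5, g_6}, so the set is closed.
In a finite group, a nonempty closed subset is a subgroup. So {g_5, g_6} ≤ H.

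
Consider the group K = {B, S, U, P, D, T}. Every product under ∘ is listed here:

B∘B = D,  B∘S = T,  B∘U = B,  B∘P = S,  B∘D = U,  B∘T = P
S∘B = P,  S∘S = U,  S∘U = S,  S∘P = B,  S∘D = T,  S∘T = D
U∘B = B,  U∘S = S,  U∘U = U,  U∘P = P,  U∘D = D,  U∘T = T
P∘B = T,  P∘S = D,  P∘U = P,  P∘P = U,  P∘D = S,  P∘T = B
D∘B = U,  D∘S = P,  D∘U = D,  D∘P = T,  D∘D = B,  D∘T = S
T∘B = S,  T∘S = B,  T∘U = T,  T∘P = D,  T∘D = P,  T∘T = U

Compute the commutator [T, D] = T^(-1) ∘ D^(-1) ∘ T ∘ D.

B

Identity is U; from the table T^(-1) = T and D^(-1) = B.
T ∘ B = S
S ∘ T = D
D ∘ D = B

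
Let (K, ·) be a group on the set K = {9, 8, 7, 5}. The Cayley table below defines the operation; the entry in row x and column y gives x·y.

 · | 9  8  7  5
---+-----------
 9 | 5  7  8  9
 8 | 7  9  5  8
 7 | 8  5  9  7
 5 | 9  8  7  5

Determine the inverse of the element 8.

First locate the identity: row 5 matches the header, so 5 is the identity.
Scan row 8 for 5: 8·7 = 5. Hence 8^(-1) = 7.
(Structurally, K here is isomorphic to the cyclic group Z_4.)

7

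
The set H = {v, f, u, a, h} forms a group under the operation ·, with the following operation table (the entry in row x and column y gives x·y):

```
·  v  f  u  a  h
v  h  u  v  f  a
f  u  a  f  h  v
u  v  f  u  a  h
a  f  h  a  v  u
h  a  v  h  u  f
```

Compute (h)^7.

h^1 = h
h^2 = h·h = f
h^3 = f·h = v
h^4 = v·h = a
h^5 = a·h = u
h^6 = u·h = h
h^7 = h·h = f

f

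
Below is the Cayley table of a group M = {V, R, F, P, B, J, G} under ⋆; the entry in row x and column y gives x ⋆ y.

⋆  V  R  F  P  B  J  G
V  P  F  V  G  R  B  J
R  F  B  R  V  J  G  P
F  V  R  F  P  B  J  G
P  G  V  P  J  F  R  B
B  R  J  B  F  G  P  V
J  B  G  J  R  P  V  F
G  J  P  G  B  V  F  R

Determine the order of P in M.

7

The identity element is F (its row matches the header).
P^1 = P
P^2 = P ⋆ P = J
P^3 = J ⋆ P = R
P^4 = R ⋆ P = V
P^5 = V ⋆ P = G
P^6 = G ⋆ P = B
P^7 = B ⋆ P = F
The first power of P equal to the identity is P^7, so ord(P) = 7.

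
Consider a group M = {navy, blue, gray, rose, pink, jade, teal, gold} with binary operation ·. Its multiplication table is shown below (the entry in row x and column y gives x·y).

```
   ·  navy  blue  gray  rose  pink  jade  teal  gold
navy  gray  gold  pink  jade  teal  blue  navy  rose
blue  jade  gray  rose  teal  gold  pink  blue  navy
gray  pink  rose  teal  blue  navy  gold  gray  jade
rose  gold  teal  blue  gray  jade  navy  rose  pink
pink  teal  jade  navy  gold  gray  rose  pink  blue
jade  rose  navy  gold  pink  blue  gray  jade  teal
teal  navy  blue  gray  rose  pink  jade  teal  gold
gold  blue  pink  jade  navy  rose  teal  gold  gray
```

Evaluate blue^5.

blue

blue^1 = blue
blue^2 = blue·blue = gray
blue^3 = gray·blue = rose
blue^4 = rose·blue = teal
blue^5 = teal·blue = blue
(Structurally, M here is isomorphic to the quaternion group Q_8.)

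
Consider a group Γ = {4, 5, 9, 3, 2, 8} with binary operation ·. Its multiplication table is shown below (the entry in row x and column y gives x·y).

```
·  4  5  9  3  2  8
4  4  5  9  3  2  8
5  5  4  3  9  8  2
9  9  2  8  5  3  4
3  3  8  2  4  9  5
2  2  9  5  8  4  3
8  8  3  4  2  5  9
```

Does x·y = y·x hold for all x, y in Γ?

No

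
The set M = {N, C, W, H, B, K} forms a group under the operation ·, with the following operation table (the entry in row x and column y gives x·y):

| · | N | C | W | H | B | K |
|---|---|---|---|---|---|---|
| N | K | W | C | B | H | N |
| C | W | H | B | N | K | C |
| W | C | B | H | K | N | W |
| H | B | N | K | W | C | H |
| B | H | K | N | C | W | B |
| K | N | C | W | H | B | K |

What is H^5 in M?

H^1 = H
H^2 = H·H = W
H^3 = W·H = K
H^4 = K·H = H
H^5 = H·H = W
(Structurally, M here is isomorphic to the cyclic group Z_6.)

W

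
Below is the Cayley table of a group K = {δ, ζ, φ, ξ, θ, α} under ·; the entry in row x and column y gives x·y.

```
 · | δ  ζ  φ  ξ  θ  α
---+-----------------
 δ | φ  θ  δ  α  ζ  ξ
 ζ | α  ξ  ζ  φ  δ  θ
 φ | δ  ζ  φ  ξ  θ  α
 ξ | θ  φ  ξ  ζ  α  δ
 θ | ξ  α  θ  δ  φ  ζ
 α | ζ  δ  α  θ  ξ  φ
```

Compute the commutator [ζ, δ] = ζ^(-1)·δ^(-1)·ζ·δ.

ζ

Identity is φ; from the table ζ^(-1) = ξ and δ^(-1) = δ.
ξ·δ = θ
θ·ζ = α
α·δ = ζ
(Structurally, K here is isomorphic to the symmetric group S_3.)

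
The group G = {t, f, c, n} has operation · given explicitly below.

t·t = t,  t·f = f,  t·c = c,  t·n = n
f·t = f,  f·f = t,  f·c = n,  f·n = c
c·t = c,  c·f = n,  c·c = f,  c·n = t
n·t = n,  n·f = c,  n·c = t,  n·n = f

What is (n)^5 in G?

n^1 = n
n^2 = n·n = f
n^3 = f·n = c
n^4 = c·n = t
n^5 = t·n = n

n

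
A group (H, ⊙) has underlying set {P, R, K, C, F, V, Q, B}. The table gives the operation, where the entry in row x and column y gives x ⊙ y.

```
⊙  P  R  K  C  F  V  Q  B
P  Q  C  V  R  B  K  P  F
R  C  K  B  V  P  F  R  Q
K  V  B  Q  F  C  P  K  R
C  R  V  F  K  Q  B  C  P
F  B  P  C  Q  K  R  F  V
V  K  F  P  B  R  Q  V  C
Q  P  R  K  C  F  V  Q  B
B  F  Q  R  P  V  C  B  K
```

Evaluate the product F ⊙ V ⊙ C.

F ⊙ V = R
R ⊙ C = V

V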